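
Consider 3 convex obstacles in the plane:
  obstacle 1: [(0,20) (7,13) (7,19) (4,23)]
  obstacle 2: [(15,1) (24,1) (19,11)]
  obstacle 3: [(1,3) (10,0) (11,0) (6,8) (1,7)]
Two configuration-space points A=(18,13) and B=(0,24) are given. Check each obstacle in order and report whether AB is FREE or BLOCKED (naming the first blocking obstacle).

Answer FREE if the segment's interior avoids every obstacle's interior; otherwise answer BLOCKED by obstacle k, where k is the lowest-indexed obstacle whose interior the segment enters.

Obstacle 1 [(0,20) (7,13) (7,19) (4,23)]:
  edge (0,20)–(7,13): clear
  edge (7,13)–(7,19): clear
  edge (7,19)–(4,23): crosses AB
  edge (4,23)–(0,20): crosses AB
  → BLOCKED
Obstacle 2 [(15,1) (24,1) (19,11)]:
  edge (15,1)–(24,1): clear
  edge (24,1)–(19,11): clear
  edge (19,11)–(15,1): clear
  midpoint (9,37/2) outside
  → clear
Obstacle 3 [(1,3) (10,0) (11,0) (6,8) (1,7)]:
  edge (1,3)–(10,0): clear
  edge (10,0)–(11,0): clear
  edge (11,0)–(6,8): clear
  edge (6,8)–(1,7): clear
  edge (1,7)–(1,3): clear
  midpoint (9,37/2) outside
  → clear

BLOCKED by obstacle 1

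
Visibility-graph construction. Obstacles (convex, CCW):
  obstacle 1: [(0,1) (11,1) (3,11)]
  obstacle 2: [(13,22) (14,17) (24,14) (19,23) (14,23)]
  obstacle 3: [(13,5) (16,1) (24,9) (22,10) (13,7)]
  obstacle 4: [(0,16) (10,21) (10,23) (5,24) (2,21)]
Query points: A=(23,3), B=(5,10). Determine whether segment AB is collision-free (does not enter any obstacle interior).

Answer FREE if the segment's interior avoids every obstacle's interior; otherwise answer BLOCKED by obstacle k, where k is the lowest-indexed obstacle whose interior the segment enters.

BLOCKED by obstacle 3

Obstacle 1 [(0,1) (11,1) (3,11)]:
  edge (0,1)–(11,1): clear
  edge (11,1)–(3,11): clear
  edge (3,11)–(0,1): clear
  midpoint (14,13/2) outside
  → clear
Obstacle 2 [(13,22) (14,17) (24,14) (19,23) (14,23)]:
  edge (13,22)–(14,17): clear
  edge (14,17)–(24,14): clear
  edge (24,14)–(19,23): clear
  edge (19,23)–(14,23): clear
  edge (14,23)–(13,22): clear
  midpoint (14,13/2) outside
  → clear
Obstacle 3 [(13,5) (16,1) (24,9) (22,10) (13,7)]:
  edge (13,5)–(16,1): clear
  edge (16,1)–(24,9): crosses AB
  edge (24,9)–(22,10): clear
  edge (22,10)–(13,7): clear
  edge (13,7)–(13,5): crosses AB
  → BLOCKED
Obstacle 4 [(0,16) (10,21) (10,23) (5,24) (2,21)]:
  edge (0,16)–(10,21): clear
  edge (10,21)–(10,23): clear
  edge (10,23)–(5,24): clear
  edge (5,24)–(2,21): clear
  edge (2,21)–(0,16): clear
  midpoint (14,13/2) outside
  → clear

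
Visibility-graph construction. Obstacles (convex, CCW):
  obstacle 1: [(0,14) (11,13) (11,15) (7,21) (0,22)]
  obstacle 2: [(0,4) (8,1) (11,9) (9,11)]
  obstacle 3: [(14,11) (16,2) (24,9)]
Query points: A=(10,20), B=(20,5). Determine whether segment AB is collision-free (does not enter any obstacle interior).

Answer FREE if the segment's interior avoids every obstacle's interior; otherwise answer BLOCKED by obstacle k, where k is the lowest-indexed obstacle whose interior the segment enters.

BLOCKED by obstacle 3

Obstacle 1 [(0,14) (11,13) (11,15) (7,21) (0,22)]:
  edge (0,14)–(11,13): clear
  edge (11,13)–(11,15): clear
  edge (11,15)–(7,21): clear
  edge (7,21)–(0,22): clear
  edge (0,22)–(0,14): clear
  midpoint (15,25/2) outside
  → clear
Obstacle 2 [(0,4) (8,1) (11,9) (9,11)]:
  edge (0,4)–(8,1): clear
  edge (8,1)–(11,9): clear
  edge (11,9)–(9,11): clear
  edge (9,11)–(0,4): clear
  midpoint (15,25/2) outside
  → clear
Obstacle 3 [(14,11) (16,2) (24,9)]:
  edge (14,11)–(16,2): clear
  edge (16,2)–(24,9): crosses AB
  edge (24,9)–(14,11): crosses AB
  → BLOCKED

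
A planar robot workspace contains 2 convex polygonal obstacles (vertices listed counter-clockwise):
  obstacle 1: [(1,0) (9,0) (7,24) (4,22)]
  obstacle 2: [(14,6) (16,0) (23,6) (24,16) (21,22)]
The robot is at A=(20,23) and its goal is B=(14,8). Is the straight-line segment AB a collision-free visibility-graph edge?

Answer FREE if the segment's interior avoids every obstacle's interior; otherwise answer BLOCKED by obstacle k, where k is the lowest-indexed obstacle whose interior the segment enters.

Obstacle 1 [(1,0) (9,0) (7,24) (4,22)]:
  edge (1,0)–(9,0): clear
  edge (9,0)–(7,24): clear
  edge (7,24)–(4,22): clear
  edge (4,22)–(1,0): clear
  midpoint (17,31/2) outside
  → clear
Obstacle 2 [(14,6) (16,0) (23,6) (24,16) (21,22)]:
  edge (14,6)–(16,0): clear
  edge (16,0)–(23,6): clear
  edge (23,6)–(24,16): clear
  edge (24,16)–(21,22): clear
  edge (21,22)–(14,6): clear
  midpoint (17,31/2) outside
  → clear

FREE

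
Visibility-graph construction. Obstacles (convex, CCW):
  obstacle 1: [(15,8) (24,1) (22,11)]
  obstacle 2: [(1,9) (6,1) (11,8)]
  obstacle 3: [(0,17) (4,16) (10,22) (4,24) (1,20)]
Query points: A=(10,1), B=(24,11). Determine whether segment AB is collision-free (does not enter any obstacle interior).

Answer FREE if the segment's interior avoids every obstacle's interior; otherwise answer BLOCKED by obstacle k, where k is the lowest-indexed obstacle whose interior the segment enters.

BLOCKED by obstacle 1

Obstacle 1 [(15,8) (24,1) (22,11)]:
  edge (15,8)–(24,1): crosses AB
  edge (24,1)–(22,11): crosses AB
  edge (22,11)–(15,8): clear
  → BLOCKED
Obstacle 2 [(1,9) (6,1) (11,8)]:
  edge (1,9)–(6,1): clear
  edge (6,1)–(11,8): clear
  edge (11,8)–(1,9): clear
  midpoint (17,6) outside
  → clear
Obstacle 3 [(0,17) (4,16) (10,22) (4,24) (1,20)]:
  edge (0,17)–(4,16): clear
  edge (4,16)–(10,22): clear
  edge (10,22)–(4,24): clear
  edge (4,24)–(1,20): clear
  edge (1,20)–(0,17): clear
  midpoint (17,6) outside
  → clear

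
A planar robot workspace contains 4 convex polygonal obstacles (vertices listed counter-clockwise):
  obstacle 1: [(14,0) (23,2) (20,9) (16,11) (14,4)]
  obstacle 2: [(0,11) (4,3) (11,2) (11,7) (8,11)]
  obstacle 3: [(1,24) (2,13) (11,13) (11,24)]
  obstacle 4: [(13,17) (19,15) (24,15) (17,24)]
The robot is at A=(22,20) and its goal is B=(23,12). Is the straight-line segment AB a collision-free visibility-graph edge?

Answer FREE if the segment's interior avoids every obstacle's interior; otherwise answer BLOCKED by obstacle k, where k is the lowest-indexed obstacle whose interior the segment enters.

Obstacle 1 [(14,0) (23,2) (20,9) (16,11) (14,4)]:
  edge (14,0)–(23,2): clear
  edge (23,2)–(20,9): clear
  edge (20,9)–(16,11): clear
  edge (16,11)–(14,4): clear
  edge (14,4)–(14,0): clear
  midpoint (45/2,16) outside
  → clear
Obstacle 2 [(0,11) (4,3) (11,2) (11,7) (8,11)]:
  edge (0,11)–(4,3): clear
  edge (4,3)–(11,2): clear
  edge (11,2)–(11,7): clear
  edge (11,7)–(8,11): clear
  edge (8,11)–(0,11): clear
  midpoint (45/2,16) outside
  → clear
Obstacle 3 [(1,24) (2,13) (11,13) (11,24)]:
  edge (1,24)–(2,13): clear
  edge (2,13)–(11,13): clear
  edge (11,13)–(11,24): clear
  edge (11,24)–(1,24): clear
  midpoint (45/2,16) outside
  → clear
Obstacle 4 [(13,17) (19,15) (24,15) (17,24)]:
  edge (13,17)–(19,15): clear
  edge (19,15)–(24,15): crosses AB
  edge (24,15)–(17,24): crosses AB
  edge (17,24)–(13,17): clear
  → BLOCKED

BLOCKED by obstacle 4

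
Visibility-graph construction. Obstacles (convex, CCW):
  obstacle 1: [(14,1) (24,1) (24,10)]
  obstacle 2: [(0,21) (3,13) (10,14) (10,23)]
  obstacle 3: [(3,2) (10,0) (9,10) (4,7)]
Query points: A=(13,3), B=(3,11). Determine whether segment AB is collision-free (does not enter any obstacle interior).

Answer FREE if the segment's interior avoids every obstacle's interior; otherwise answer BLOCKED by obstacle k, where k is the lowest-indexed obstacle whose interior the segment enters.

BLOCKED by obstacle 3

Obstacle 1 [(14,1) (24,1) (24,10)]:
  edge (14,1)–(24,1): clear
  edge (24,1)–(24,10): clear
  edge (24,10)–(14,1): clear
  midpoint (8,7) outside
  → clear
Obstacle 2 [(0,21) (3,13) (10,14) (10,23)]:
  edge (0,21)–(3,13): clear
  edge (3,13)–(10,14): clear
  edge (10,14)–(10,23): clear
  edge (10,23)–(0,21): clear
  midpoint (8,7) outside
  → clear
Obstacle 3 [(3,2) (10,0) (9,10) (4,7)]:
  edge (3,2)–(10,0): clear
  edge (10,0)–(9,10): crosses AB
  edge (9,10)–(4,7): crosses AB
  edge (4,7)–(3,2): clear
  → BLOCKED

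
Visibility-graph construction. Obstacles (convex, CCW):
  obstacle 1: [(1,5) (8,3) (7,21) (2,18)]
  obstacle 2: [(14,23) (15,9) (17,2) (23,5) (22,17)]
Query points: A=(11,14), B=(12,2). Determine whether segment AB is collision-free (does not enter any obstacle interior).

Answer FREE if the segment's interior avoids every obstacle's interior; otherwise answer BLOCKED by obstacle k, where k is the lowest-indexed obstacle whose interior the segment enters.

FREE

Obstacle 1 [(1,5) (8,3) (7,21) (2,18)]:
  edge (1,5)–(8,3): clear
  edge (8,3)–(7,21): clear
  edge (7,21)–(2,18): clear
  edge (2,18)–(1,5): clear
  midpoint (23/2,8) outside
  → clear
Obstacle 2 [(14,23) (15,9) (17,2) (23,5) (22,17)]:
  edge (14,23)–(15,9): clear
  edge (15,9)–(17,2): clear
  edge (17,2)–(23,5): clear
  edge (23,5)–(22,17): clear
  edge (22,17)–(14,23): clear
  midpoint (23/2,8) outside
  → clear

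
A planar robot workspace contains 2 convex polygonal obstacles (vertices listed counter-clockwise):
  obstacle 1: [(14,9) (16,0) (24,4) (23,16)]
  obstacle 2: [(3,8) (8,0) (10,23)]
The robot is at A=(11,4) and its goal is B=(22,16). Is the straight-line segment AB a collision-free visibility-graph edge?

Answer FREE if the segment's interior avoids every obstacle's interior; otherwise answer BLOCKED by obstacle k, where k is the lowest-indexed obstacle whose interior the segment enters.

Obstacle 1 [(14,9) (16,0) (24,4) (23,16)]:
  edge (14,9)–(16,0): crosses AB
  edge (16,0)–(24,4): clear
  edge (24,4)–(23,16): clear
  edge (23,16)–(14,9): crosses AB
  → BLOCKED
Obstacle 2 [(3,8) (8,0) (10,23)]:
  edge (3,8)–(8,0): clear
  edge (8,0)–(10,23): clear
  edge (10,23)–(3,8): clear
  midpoint (33/2,10) outside
  → clear

BLOCKED by obstacle 1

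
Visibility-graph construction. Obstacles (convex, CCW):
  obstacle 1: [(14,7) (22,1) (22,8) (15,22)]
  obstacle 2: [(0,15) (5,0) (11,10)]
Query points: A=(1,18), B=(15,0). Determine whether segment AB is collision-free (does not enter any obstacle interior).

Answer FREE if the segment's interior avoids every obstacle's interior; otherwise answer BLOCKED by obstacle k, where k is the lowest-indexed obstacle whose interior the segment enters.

BLOCKED by obstacle 2

Obstacle 1 [(14,7) (22,1) (22,8) (15,22)]:
  edge (14,7)–(22,1): clear
  edge (22,1)–(22,8): clear
  edge (22,8)–(15,22): clear
  edge (15,22)–(14,7): clear
  midpoint (8,9) outside
  → clear
Obstacle 2 [(0,15) (5,0) (11,10)]:
  edge (0,15)–(5,0): clear
  edge (5,0)–(11,10): crosses AB
  edge (11,10)–(0,15): crosses AB
  → BLOCKED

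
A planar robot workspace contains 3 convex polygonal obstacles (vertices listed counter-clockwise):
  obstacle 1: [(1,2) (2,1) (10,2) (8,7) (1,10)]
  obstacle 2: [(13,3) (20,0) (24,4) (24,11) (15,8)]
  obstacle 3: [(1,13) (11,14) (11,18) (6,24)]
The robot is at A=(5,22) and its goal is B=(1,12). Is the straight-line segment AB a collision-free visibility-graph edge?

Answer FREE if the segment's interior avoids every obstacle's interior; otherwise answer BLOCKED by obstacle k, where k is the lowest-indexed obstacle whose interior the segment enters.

Obstacle 1 [(1,2) (2,1) (10,2) (8,7) (1,10)]:
  edge (1,2)–(2,1): clear
  edge (2,1)–(10,2): clear
  edge (10,2)–(8,7): clear
  edge (8,7)–(1,10): clear
  edge (1,10)–(1,2): clear
  midpoint (3,17) outside
  → clear
Obstacle 2 [(13,3) (20,0) (24,4) (24,11) (15,8)]:
  edge (13,3)–(20,0): clear
  edge (20,0)–(24,4): clear
  edge (24,4)–(24,11): clear
  edge (24,11)–(15,8): clear
  edge (15,8)–(13,3): clear
  midpoint (3,17) outside
  → clear
Obstacle 3 [(1,13) (11,14) (11,18) (6,24)]:
  edge (1,13)–(11,14): crosses AB
  edge (11,14)–(11,18): clear
  edge (11,18)–(6,24): clear
  edge (6,24)–(1,13): crosses AB
  → BLOCKED

BLOCKED by obstacle 3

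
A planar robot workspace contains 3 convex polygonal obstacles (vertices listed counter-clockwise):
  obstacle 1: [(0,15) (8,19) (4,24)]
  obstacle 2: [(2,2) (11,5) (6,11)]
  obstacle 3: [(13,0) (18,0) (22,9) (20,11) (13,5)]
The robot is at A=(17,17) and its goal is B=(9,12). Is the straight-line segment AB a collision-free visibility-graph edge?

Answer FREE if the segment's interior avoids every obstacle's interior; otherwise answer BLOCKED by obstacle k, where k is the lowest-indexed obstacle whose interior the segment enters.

FREE

Obstacle 1 [(0,15) (8,19) (4,24)]:
  edge (0,15)–(8,19): clear
  edge (8,19)–(4,24): clear
  edge (4,24)–(0,15): clear
  midpoint (13,29/2) outside
  → clear
Obstacle 2 [(2,2) (11,5) (6,11)]:
  edge (2,2)–(11,5): clear
  edge (11,5)–(6,11): clear
  edge (6,11)–(2,2): clear
  midpoint (13,29/2) outside
  → clear
Obstacle 3 [(13,0) (18,0) (22,9) (20,11) (13,5)]:
  edge (13,0)–(18,0): clear
  edge (18,0)–(22,9): clear
  edge (22,9)–(20,11): clear
  edge (20,11)–(13,5): clear
  edge (13,5)–(13,0): clear
  midpoint (13,29/2) outside
  → clear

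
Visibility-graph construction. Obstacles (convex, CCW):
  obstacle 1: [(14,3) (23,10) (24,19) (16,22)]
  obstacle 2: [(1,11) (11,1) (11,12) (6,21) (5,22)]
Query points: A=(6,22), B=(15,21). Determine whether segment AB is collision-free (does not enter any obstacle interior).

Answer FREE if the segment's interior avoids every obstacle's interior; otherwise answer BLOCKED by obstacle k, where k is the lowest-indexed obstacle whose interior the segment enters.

FREE

Obstacle 1 [(14,3) (23,10) (24,19) (16,22)]:
  edge (14,3)–(23,10): clear
  edge (23,10)–(24,19): clear
  edge (24,19)–(16,22): clear
  edge (16,22)–(14,3): clear
  midpoint (21/2,43/2) outside
  → clear
Obstacle 2 [(1,11) (11,1) (11,12) (6,21) (5,22)]:
  edge (1,11)–(11,1): clear
  edge (11,1)–(11,12): clear
  edge (11,12)–(6,21): clear
  edge (6,21)–(5,22): clear
  edge (5,22)–(1,11): clear
  midpoint (21/2,43/2) outside
  → clear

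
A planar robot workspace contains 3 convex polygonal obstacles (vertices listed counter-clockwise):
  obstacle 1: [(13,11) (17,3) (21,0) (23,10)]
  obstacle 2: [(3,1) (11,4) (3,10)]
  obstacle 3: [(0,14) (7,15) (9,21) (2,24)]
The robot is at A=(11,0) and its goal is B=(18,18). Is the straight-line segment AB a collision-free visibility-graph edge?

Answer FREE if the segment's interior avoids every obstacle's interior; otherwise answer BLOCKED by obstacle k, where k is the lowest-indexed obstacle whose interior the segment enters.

Obstacle 1 [(13,11) (17,3) (21,0) (23,10)]:
  edge (13,11)–(17,3): crosses AB
  edge (17,3)–(21,0): clear
  edge (21,0)–(23,10): clear
  edge (23,10)–(13,11): crosses AB
  → BLOCKED
Obstacle 2 [(3,1) (11,4) (3,10)]:
  edge (3,1)–(11,4): clear
  edge (11,4)–(3,10): clear
  edge (3,10)–(3,1): clear
  midpoint (29/2,9) outside
  → clear
Obstacle 3 [(0,14) (7,15) (9,21) (2,24)]:
  edge (0,14)–(7,15): clear
  edge (7,15)–(9,21): clear
  edge (9,21)–(2,24): clear
  edge (2,24)–(0,14): clear
  midpoint (29/2,9) outside
  → clear

BLOCKED by obstacle 1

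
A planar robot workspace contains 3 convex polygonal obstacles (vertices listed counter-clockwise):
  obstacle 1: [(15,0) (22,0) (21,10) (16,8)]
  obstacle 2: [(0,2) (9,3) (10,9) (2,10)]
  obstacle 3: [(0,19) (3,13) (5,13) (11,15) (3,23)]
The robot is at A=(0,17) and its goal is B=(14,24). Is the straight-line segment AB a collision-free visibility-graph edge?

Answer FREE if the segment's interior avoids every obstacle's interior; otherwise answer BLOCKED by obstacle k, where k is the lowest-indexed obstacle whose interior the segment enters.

Obstacle 1 [(15,0) (22,0) (21,10) (16,8)]:
  edge (15,0)–(22,0): clear
  edge (22,0)–(21,10): clear
  edge (21,10)–(16,8): clear
  edge (16,8)–(15,0): clear
  midpoint (7,41/2) outside
  → clear
Obstacle 2 [(0,2) (9,3) (10,9) (2,10)]:
  edge (0,2)–(9,3): clear
  edge (9,3)–(10,9): clear
  edge (10,9)–(2,10): clear
  edge (2,10)–(0,2): clear
  midpoint (7,41/2) outside
  → clear
Obstacle 3 [(0,19) (3,13) (5,13) (11,15) (3,23)]:
  edge (0,19)–(3,13): crosses AB
  edge (3,13)–(5,13): clear
  edge (5,13)–(11,15): clear
  edge (11,15)–(3,23): crosses AB
  edge (3,23)–(0,19): clear
  → BLOCKED

BLOCKED by obstacle 3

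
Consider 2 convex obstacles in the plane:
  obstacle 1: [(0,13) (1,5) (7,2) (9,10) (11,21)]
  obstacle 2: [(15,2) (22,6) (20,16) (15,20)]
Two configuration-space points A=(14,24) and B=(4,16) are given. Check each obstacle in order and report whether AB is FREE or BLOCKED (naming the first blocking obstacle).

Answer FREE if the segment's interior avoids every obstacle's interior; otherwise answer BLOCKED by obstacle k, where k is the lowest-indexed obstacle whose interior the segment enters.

FREE

Obstacle 1 [(0,13) (1,5) (7,2) (9,10) (11,21)]:
  edge (0,13)–(1,5): clear
  edge (1,5)–(7,2): clear
  edge (7,2)–(9,10): clear
  edge (9,10)–(11,21): clear
  edge (11,21)–(0,13): clear
  midpoint (9,20) outside
  → clear
Obstacle 2 [(15,2) (22,6) (20,16) (15,20)]:
  edge (15,2)–(22,6): clear
  edge (22,6)–(20,16): clear
  edge (20,16)–(15,20): clear
  edge (15,20)–(15,2): clear
  midpoint (9,20) outside
  → clear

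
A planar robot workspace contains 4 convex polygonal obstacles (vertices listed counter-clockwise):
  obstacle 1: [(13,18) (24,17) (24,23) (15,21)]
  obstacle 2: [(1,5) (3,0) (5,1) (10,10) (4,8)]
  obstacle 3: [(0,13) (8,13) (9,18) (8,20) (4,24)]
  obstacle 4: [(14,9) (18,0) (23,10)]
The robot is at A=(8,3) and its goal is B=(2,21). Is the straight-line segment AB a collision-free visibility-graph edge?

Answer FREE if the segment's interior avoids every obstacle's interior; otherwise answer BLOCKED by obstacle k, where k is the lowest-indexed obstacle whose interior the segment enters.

BLOCKED by obstacle 2

Obstacle 1 [(13,18) (24,17) (24,23) (15,21)]:
  edge (13,18)–(24,17): clear
  edge (24,17)–(24,23): clear
  edge (24,23)–(15,21): clear
  edge (15,21)–(13,18): clear
  midpoint (5,12) outside
  → clear
Obstacle 2 [(1,5) (3,0) (5,1) (10,10) (4,8)]:
  edge (1,5)–(3,0): clear
  edge (3,0)–(5,1): clear
  edge (5,1)–(10,10): crosses AB
  edge (10,10)–(4,8): crosses AB
  edge (4,8)–(1,5): clear
  → BLOCKED
Obstacle 3 [(0,13) (8,13) (9,18) (8,20) (4,24)]:
  edge (0,13)–(8,13): crosses AB
  edge (8,13)–(9,18): clear
  edge (9,18)–(8,20): clear
  edge (8,20)–(4,24): clear
  edge (4,24)–(0,13): crosses AB
  → BLOCKED
Obstacle 4 [(14,9) (18,0) (23,10)]:
  edge (14,9)–(18,0): clear
  edge (18,0)–(23,10): clear
  edge (23,10)–(14,9): clear
  midpoint (5,12) outside
  → clear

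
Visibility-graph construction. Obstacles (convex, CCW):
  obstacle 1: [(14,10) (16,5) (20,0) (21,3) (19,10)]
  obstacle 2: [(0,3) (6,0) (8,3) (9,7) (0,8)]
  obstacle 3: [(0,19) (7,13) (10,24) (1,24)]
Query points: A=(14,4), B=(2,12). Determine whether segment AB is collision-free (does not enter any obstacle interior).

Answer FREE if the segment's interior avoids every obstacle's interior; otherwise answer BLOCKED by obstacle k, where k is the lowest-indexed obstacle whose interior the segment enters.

Obstacle 1 [(14,10) (16,5) (20,0) (21,3) (19,10)]:
  edge (14,10)–(16,5): clear
  edge (16,5)–(20,0): clear
  edge (20,0)–(21,3): clear
  edge (21,3)–(19,10): clear
  edge (19,10)–(14,10): clear
  midpoint (8,8) outside
  → clear
Obstacle 2 [(0,3) (6,0) (8,3) (9,7) (0,8)]:
  edge (0,3)–(6,0): clear
  edge (6,0)–(8,3): clear
  edge (8,3)–(9,7): clear
  edge (9,7)–(0,8): clear
  edge (0,8)–(0,3): clear
  midpoint (8,8) outside
  → clear
Obstacle 3 [(0,19) (7,13) (10,24) (1,24)]:
  edge (0,19)–(7,13): clear
  edge (7,13)–(10,24): clear
  edge (10,24)–(1,24): clear
  edge (1,24)–(0,19): clear
  midpoint (8,8) outside
  → clear

FREE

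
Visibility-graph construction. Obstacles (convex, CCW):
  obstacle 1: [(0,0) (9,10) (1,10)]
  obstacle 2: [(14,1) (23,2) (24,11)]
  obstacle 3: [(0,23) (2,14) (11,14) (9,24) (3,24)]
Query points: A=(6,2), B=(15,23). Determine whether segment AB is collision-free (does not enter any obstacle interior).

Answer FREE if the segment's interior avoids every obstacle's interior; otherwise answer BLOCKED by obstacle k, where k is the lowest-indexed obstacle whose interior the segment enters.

Obstacle 1 [(0,0) (9,10) (1,10)]:
  edge (0,0)–(9,10): clear
  edge (9,10)–(1,10): clear
  edge (1,10)–(0,0): clear
  midpoint (21/2,25/2) outside
  → clear
Obstacle 2 [(14,1) (23,2) (24,11)]:
  edge (14,1)–(23,2): clear
  edge (23,2)–(24,11): clear
  edge (24,11)–(14,1): clear
  midpoint (21/2,25/2) outside
  → clear
Obstacle 3 [(0,23) (2,14) (11,14) (9,24) (3,24)]:
  edge (0,23)–(2,14): clear
  edge (2,14)–(11,14): clear
  edge (11,14)–(9,24): clear
  edge (9,24)–(3,24): clear
  edge (3,24)–(0,23): clear
  midpoint (21/2,25/2) outside
  → clear

FREE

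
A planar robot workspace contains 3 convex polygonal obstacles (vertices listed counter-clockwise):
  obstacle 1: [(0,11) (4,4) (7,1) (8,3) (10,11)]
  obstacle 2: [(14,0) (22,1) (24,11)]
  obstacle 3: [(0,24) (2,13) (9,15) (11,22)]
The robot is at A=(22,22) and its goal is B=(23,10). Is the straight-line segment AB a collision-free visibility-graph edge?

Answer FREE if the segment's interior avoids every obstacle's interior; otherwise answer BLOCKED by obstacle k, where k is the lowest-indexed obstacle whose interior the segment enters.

FREE

Obstacle 1 [(0,11) (4,4) (7,1) (8,3) (10,11)]:
  edge (0,11)–(4,4): clear
  edge (4,4)–(7,1): clear
  edge (7,1)–(8,3): clear
  edge (8,3)–(10,11): clear
  edge (10,11)–(0,11): clear
  midpoint (45/2,16) outside
  → clear
Obstacle 2 [(14,0) (22,1) (24,11)]:
  edge (14,0)–(22,1): clear
  edge (22,1)–(24,11): clear
  edge (24,11)–(14,0): clear
  midpoint (45/2,16) outside
  → clear
Obstacle 3 [(0,24) (2,13) (9,15) (11,22)]:
  edge (0,24)–(2,13): clear
  edge (2,13)–(9,15): clear
  edge (9,15)–(11,22): clear
  edge (11,22)–(0,24): clear
  midpoint (45/2,16) outside
  → clear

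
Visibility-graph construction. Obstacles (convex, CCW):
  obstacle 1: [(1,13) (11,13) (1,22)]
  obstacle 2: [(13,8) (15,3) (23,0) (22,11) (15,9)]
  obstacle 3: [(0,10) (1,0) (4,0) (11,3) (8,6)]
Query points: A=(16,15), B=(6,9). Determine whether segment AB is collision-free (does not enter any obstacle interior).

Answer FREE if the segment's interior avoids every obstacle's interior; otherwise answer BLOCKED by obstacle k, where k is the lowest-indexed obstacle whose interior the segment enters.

Obstacle 1 [(1,13) (11,13) (1,22)]:
  edge (1,13)–(11,13): clear
  edge (11,13)–(1,22): clear
  edge (1,22)–(1,13): clear
  midpoint (11,12) outside
  → clear
Obstacle 2 [(13,8) (15,3) (23,0) (22,11) (15,9)]:
  edge (13,8)–(15,3): clear
  edge (15,3)–(23,0): clear
  edge (23,0)–(22,11): clear
  edge (22,11)–(15,9): clear
  edge (15,9)–(13,8): clear
  midpoint (11,12) outside
  → clear
Obstacle 3 [(0,10) (1,0) (4,0) (11,3) (8,6)]:
  edge (0,10)–(1,0): clear
  edge (1,0)–(4,0): clear
  edge (4,0)–(11,3): clear
  edge (11,3)–(8,6): clear
  edge (8,6)–(0,10): clear
  midpoint (11,12) outside
  → clear

FREE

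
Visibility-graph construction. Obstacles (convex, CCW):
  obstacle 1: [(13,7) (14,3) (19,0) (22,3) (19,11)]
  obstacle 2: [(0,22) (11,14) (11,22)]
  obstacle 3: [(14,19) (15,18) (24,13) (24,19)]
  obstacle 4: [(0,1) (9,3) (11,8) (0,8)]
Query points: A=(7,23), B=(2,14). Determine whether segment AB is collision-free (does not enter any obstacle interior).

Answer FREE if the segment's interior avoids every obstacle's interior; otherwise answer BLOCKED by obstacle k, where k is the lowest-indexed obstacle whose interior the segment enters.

BLOCKED by obstacle 2

Obstacle 1 [(13,7) (14,3) (19,0) (22,3) (19,11)]:
  edge (13,7)–(14,3): clear
  edge (14,3)–(19,0): clear
  edge (19,0)–(22,3): clear
  edge (22,3)–(19,11): clear
  edge (19,11)–(13,7): clear
  midpoint (9/2,37/2) outside
  → clear
Obstacle 2 [(0,22) (11,14) (11,22)]:
  edge (0,22)–(11,14): crosses AB
  edge (11,14)–(11,22): clear
  edge (11,22)–(0,22): crosses AB
  → BLOCKED
Obstacle 3 [(14,19) (15,18) (24,13) (24,19)]:
  edge (14,19)–(15,18): clear
  edge (15,18)–(24,13): clear
  edge (24,13)–(24,19): clear
  edge (24,19)–(14,19): clear
  midpoint (9/2,37/2) outside
  → clear
Obstacle 4 [(0,1) (9,3) (11,8) (0,8)]:
  edge (0,1)–(9,3): clear
  edge (9,3)–(11,8): clear
  edge (11,8)–(0,8): clear
  edge (0,8)–(0,1): clear
  midpoint (9/2,37/2) outside
  → clear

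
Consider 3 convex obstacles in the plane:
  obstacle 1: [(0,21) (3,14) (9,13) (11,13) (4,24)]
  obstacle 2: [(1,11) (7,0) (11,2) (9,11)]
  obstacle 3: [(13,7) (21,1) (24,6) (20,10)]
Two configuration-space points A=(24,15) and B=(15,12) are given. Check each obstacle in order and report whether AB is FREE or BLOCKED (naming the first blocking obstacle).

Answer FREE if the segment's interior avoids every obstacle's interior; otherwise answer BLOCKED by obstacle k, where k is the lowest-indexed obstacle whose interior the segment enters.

Obstacle 1 [(0,21) (3,14) (9,13) (11,13) (4,24)]:
  edge (0,21)–(3,14): clear
  edge (3,14)–(9,13): clear
  edge (9,13)–(11,13): clear
  edge (11,13)–(4,24): clear
  edge (4,24)–(0,21): clear
  midpoint (39/2,27/2) outside
  → clear
Obstacle 2 [(1,11) (7,0) (11,2) (9,11)]:
  edge (1,11)–(7,0): clear
  edge (7,0)–(11,2): clear
  edge (11,2)–(9,11): clear
  edge (9,11)–(1,11): clear
  midpoint (39/2,27/2) outside
  → clear
Obstacle 3 [(13,7) (21,1) (24,6) (20,10)]:
  edge (13,7)–(21,1): clear
  edge (21,1)–(24,6): clear
  edge (24,6)–(20,10): clear
  edge (20,10)–(13,7): clear
  midpoint (39/2,27/2) outside
  → clear

FREE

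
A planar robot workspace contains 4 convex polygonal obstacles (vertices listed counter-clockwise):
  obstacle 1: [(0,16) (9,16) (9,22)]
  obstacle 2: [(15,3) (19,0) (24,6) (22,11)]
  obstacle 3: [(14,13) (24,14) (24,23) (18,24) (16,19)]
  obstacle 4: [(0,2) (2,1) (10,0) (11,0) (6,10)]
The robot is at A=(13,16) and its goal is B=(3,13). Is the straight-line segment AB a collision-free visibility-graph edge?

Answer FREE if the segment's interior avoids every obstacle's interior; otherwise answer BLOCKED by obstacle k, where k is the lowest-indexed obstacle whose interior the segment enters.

Obstacle 1 [(0,16) (9,16) (9,22)]:
  edge (0,16)–(9,16): clear
  edge (9,16)–(9,22): clear
  edge (9,22)–(0,16): clear
  midpoint (8,29/2) outside
  → clear
Obstacle 2 [(15,3) (19,0) (24,6) (22,11)]:
  edge (15,3)–(19,0): clear
  edge (19,0)–(24,6): clear
  edge (24,6)–(22,11): clear
  edge (22,11)–(15,3): clear
  midpoint (8,29/2) outside
  → clear
Obstacle 3 [(14,13) (24,14) (24,23) (18,24) (16,19)]:
  edge (14,13)–(24,14): clear
  edge (24,14)–(24,23): clear
  edge (24,23)–(18,24): clear
  edge (18,24)–(16,19): clear
  edge (16,19)–(14,13): clear
  midpoint (8,29/2) outside
  → clear
Obstacle 4 [(0,2) (2,1) (10,0) (11,0) (6,10)]:
  edge (0,2)–(2,1): clear
  edge (2,1)–(10,0): clear
  edge (10,0)–(11,0): clear
  edge (11,0)–(6,10): clear
  edge (6,10)–(0,2): clear
  midpoint (8,29/2) outside
  → clear

FREE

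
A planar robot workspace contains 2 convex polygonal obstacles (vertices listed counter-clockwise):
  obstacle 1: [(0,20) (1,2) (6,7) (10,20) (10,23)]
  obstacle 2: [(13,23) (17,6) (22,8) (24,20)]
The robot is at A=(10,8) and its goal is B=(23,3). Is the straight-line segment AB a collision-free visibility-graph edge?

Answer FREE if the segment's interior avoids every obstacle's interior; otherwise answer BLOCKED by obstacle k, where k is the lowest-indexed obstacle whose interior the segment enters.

Obstacle 1 [(0,20) (1,2) (6,7) (10,20) (10,23)]:
  edge (0,20)–(1,2): clear
  edge (1,2)–(6,7): clear
  edge (6,7)–(10,20): clear
  edge (10,20)–(10,23): clear
  edge (10,23)–(0,20): clear
  midpoint (33/2,11/2) outside
  → clear
Obstacle 2 [(13,23) (17,6) (22,8) (24,20)]:
  edge (13,23)–(17,6): clear
  edge (17,6)–(22,8): clear
  edge (22,8)–(24,20): clear
  edge (24,20)–(13,23): clear
  midpoint (33/2,11/2) outside
  → clear

FREE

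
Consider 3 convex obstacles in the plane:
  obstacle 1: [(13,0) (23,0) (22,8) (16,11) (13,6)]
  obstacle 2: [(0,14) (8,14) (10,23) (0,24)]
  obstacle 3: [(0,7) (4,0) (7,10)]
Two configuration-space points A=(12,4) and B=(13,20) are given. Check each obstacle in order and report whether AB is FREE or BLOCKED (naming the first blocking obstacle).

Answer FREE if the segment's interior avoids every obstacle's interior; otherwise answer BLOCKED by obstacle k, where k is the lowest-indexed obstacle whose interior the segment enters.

FREE

Obstacle 1 [(13,0) (23,0) (22,8) (16,11) (13,6)]:
  edge (13,0)–(23,0): clear
  edge (23,0)–(22,8): clear
  edge (22,8)–(16,11): clear
  edge (16,11)–(13,6): clear
  edge (13,6)–(13,0): clear
  midpoint (25/2,12) outside
  → clear
Obstacle 2 [(0,14) (8,14) (10,23) (0,24)]:
  edge (0,14)–(8,14): clear
  edge (8,14)–(10,23): clear
  edge (10,23)–(0,24): clear
  edge (0,24)–(0,14): clear
  midpoint (25/2,12) outside
  → clear
Obstacle 3 [(0,7) (4,0) (7,10)]:
  edge (0,7)–(4,0): clear
  edge (4,0)–(7,10): clear
  edge (7,10)–(0,7): clear
  midpoint (25/2,12) outside
  → clear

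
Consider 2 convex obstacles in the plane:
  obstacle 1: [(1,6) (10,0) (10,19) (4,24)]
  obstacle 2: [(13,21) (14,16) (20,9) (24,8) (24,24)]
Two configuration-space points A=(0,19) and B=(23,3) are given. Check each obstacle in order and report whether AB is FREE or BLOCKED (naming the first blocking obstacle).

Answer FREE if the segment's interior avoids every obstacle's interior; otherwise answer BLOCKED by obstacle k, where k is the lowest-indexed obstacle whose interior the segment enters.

BLOCKED by obstacle 1

Obstacle 1 [(1,6) (10,0) (10,19) (4,24)]:
  edge (1,6)–(10,0): clear
  edge (10,0)–(10,19): crosses AB
  edge (10,19)–(4,24): clear
  edge (4,24)–(1,6): crosses AB
  → BLOCKED
Obstacle 2 [(13,21) (14,16) (20,9) (24,8) (24,24)]:
  edge (13,21)–(14,16): clear
  edge (14,16)–(20,9): clear
  edge (20,9)–(24,8): clear
  edge (24,8)–(24,24): clear
  edge (24,24)–(13,21): clear
  midpoint (23/2,11) outside
  → clear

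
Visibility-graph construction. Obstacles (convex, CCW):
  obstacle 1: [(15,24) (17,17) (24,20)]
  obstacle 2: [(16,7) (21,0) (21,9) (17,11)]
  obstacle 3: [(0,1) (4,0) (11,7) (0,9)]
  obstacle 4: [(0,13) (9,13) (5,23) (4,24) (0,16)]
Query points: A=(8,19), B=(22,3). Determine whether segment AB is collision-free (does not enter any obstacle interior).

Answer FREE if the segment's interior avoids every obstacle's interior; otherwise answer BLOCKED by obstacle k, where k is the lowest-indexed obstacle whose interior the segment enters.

Obstacle 1 [(15,24) (17,17) (24,20)]:
  edge (15,24)–(17,17): clear
  edge (17,17)–(24,20): clear
  edge (24,20)–(15,24): clear
  midpoint (15,11) outside
  → clear
Obstacle 2 [(16,7) (21,0) (21,9) (17,11)]:
  edge (16,7)–(21,0): clear
  edge (21,0)–(21,9): crosses AB
  edge (21,9)–(17,11): clear
  edge (17,11)–(16,7): crosses AB
  → BLOCKED
Obstacle 3 [(0,1) (4,0) (11,7) (0,9)]:
  edge (0,1)–(4,0): clear
  edge (4,0)–(11,7): clear
  edge (11,7)–(0,9): clear
  edge (0,9)–(0,1): clear
  midpoint (15,11) outside
  → clear
Obstacle 4 [(0,13) (9,13) (5,23) (4,24) (0,16)]:
  edge (0,13)–(9,13): clear
  edge (9,13)–(5,23): clear
  edge (5,23)–(4,24): clear
  edge (4,24)–(0,16): clear
  edge (0,16)–(0,13): clear
  midpoint (15,11) outside
  → clear

BLOCKED by obstacle 2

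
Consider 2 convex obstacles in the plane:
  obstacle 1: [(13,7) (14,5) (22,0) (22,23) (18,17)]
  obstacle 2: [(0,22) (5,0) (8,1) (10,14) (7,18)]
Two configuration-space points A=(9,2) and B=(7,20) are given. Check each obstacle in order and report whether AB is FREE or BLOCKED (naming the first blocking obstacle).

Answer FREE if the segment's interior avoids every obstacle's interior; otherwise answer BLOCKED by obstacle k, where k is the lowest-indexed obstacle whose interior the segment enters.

Obstacle 1 [(13,7) (14,5) (22,0) (22,23) (18,17)]:
  edge (13,7)–(14,5): clear
  edge (14,5)–(22,0): clear
  edge (22,0)–(22,23): clear
  edge (22,23)–(18,17): clear
  edge (18,17)–(13,7): clear
  midpoint (8,11) outside
  → clear
Obstacle 2 [(0,22) (5,0) (8,1) (10,14) (7,18)]:
  edge (0,22)–(5,0): clear
  edge (5,0)–(8,1): clear
  edge (8,1)–(10,14): crosses AB
  edge (10,14)–(7,18): crosses AB
  edge (7,18)–(0,22): clear
  → BLOCKED

BLOCKED by obstacle 2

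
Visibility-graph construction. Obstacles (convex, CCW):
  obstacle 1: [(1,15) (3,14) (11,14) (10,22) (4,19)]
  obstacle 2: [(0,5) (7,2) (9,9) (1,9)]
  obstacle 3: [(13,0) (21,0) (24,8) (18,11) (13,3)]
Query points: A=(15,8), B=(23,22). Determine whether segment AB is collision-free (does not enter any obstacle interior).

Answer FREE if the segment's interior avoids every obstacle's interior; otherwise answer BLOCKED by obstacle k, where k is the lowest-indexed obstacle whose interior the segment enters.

Obstacle 1 [(1,15) (3,14) (11,14) (10,22) (4,19)]:
  edge (1,15)–(3,14): clear
  edge (3,14)–(11,14): clear
  edge (11,14)–(10,22): clear
  edge (10,22)–(4,19): clear
  edge (4,19)–(1,15): clear
  midpoint (19,15) outside
  → clear
Obstacle 2 [(0,5) (7,2) (9,9) (1,9)]:
  edge (0,5)–(7,2): clear
  edge (7,2)–(9,9): clear
  edge (9,9)–(1,9): clear
  edge (1,9)–(0,5): clear
  midpoint (19,15) outside
  → clear
Obstacle 3 [(13,0) (21,0) (24,8) (18,11) (13,3)]:
  edge (13,0)–(21,0): clear
  edge (21,0)–(24,8): clear
  edge (24,8)–(18,11): clear
  edge (18,11)–(13,3): clear
  edge (13,3)–(13,0): clear
  midpoint (19,15) outside
  → clear

FREE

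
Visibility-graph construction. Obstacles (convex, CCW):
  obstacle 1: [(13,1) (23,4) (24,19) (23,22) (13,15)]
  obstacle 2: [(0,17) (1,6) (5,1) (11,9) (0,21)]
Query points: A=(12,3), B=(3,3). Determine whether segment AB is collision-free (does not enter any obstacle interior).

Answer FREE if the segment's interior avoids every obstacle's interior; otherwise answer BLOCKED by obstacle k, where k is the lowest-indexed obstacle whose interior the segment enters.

Obstacle 1 [(13,1) (23,4) (24,19) (23,22) (13,15)]:
  edge (13,1)–(23,4): clear
  edge (23,4)–(24,19): clear
  edge (24,19)–(23,22): clear
  edge (23,22)–(13,15): clear
  edge (13,15)–(13,1): clear
  midpoint (15/2,3) outside
  → clear
Obstacle 2 [(0,17) (1,6) (5,1) (11,9) (0,21)]:
  edge (0,17)–(1,6): clear
  edge (1,6)–(5,1): crosses AB
  edge (5,1)–(11,9): crosses AB
  edge (11,9)–(0,21): clear
  edge (0,21)–(0,17): clear
  → BLOCKED

BLOCKED by obstacle 2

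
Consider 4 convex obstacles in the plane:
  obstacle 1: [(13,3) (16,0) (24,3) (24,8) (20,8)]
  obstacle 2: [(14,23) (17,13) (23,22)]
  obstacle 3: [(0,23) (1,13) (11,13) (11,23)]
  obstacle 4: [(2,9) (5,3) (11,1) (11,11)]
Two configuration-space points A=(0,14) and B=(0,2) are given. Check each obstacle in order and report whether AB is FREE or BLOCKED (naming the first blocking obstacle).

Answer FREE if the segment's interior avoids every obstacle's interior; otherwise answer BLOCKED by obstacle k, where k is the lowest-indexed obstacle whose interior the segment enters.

FREE

Obstacle 1 [(13,3) (16,0) (24,3) (24,8) (20,8)]:
  edge (13,3)–(16,0): clear
  edge (16,0)–(24,3): clear
  edge (24,3)–(24,8): clear
  edge (24,8)–(20,8): clear
  edge (20,8)–(13,3): clear
  midpoint (0,8) outside
  → clear
Obstacle 2 [(14,23) (17,13) (23,22)]:
  edge (14,23)–(17,13): clear
  edge (17,13)–(23,22): clear
  edge (23,22)–(14,23): clear
  midpoint (0,8) outside
  → clear
Obstacle 3 [(0,23) (1,13) (11,13) (11,23)]:
  edge (0,23)–(1,13): clear
  edge (1,13)–(11,13): clear
  edge (11,13)–(11,23): clear
  edge (11,23)–(0,23): clear
  midpoint (0,8) outside
  → clear
Obstacle 4 [(2,9) (5,3) (11,1) (11,11)]:
  edge (2,9)–(5,3): clear
  edge (5,3)–(11,1): clear
  edge (11,1)–(11,11): clear
  edge (11,11)–(2,9): clear
  midpoint (0,8) outside
  → clear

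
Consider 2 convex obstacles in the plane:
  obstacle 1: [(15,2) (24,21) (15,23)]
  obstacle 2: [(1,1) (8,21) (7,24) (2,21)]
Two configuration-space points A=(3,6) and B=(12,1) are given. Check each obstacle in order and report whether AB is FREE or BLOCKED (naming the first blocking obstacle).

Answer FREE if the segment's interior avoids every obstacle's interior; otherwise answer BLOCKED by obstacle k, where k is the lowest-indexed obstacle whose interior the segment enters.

FREE

Obstacle 1 [(15,2) (24,21) (15,23)]:
  edge (15,2)–(24,21): clear
  edge (24,21)–(15,23): clear
  edge (15,23)–(15,2): clear
  midpoint (15/2,7/2) outside
  → clear
Obstacle 2 [(1,1) (8,21) (7,24) (2,21)]:
  edge (1,1)–(8,21): clear
  edge (8,21)–(7,24): clear
  edge (7,24)–(2,21): clear
  edge (2,21)–(1,1): clear
  midpoint (15/2,7/2) outside
  → clear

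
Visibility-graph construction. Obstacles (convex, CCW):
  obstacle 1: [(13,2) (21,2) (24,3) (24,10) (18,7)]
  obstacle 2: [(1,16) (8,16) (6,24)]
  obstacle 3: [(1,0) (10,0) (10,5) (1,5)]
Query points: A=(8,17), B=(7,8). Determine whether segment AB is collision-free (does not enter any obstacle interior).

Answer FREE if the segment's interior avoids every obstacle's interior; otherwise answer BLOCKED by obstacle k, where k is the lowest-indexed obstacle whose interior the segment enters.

BLOCKED by obstacle 2

Obstacle 1 [(13,2) (21,2) (24,3) (24,10) (18,7)]:
  edge (13,2)–(21,2): clear
  edge (21,2)–(24,3): clear
  edge (24,3)–(24,10): clear
  edge (24,10)–(18,7): clear
  edge (18,7)–(13,2): clear
  midpoint (15/2,25/2) outside
  → clear
Obstacle 2 [(1,16) (8,16) (6,24)]:
  edge (1,16)–(8,16): crosses AB
  edge (8,16)–(6,24): crosses AB
  edge (6,24)–(1,16): clear
  → BLOCKED
Obstacle 3 [(1,0) (10,0) (10,5) (1,5)]:
  edge (1,0)–(10,0): clear
  edge (10,0)–(10,5): clear
  edge (10,5)–(1,5): clear
  edge (1,5)–(1,0): clear
  midpoint (15/2,25/2) outside
  → clear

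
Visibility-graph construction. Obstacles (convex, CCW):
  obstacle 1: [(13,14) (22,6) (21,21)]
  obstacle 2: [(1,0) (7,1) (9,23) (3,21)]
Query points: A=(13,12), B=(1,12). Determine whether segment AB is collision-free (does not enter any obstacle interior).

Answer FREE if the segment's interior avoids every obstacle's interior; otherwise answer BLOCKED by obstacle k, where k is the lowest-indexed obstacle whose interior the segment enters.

BLOCKED by obstacle 2

Obstacle 1 [(13,14) (22,6) (21,21)]:
  edge (13,14)–(22,6): clear
  edge (22,6)–(21,21): clear
  edge (21,21)–(13,14): clear
  midpoint (7,12) outside
  → clear
Obstacle 2 [(1,0) (7,1) (9,23) (3,21)]:
  edge (1,0)–(7,1): clear
  edge (7,1)–(9,23): crosses AB
  edge (9,23)–(3,21): clear
  edge (3,21)–(1,0): crosses AB
  → BLOCKED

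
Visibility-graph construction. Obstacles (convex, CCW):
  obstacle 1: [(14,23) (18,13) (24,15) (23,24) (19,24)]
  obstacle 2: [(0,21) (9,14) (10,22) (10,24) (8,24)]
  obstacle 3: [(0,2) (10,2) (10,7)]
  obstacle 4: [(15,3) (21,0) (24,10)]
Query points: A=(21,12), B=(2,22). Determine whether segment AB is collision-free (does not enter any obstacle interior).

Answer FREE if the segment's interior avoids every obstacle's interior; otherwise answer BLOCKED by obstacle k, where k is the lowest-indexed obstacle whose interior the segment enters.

Obstacle 1 [(14,23) (18,13) (24,15) (23,24) (19,24)]:
  edge (14,23)–(18,13): crosses AB
  edge (18,13)–(24,15): crosses AB
  edge (24,15)–(23,24): clear
  edge (23,24)–(19,24): clear
  edge (19,24)–(14,23): clear
  → BLOCKED
Obstacle 2 [(0,21) (9,14) (10,22) (10,24) (8,24)]:
  edge (0,21)–(9,14): clear
  edge (9,14)–(10,22): crosses AB
  edge (10,22)–(10,24): clear
  edge (10,24)–(8,24): clear
  edge (8,24)–(0,21): crosses AB
  → BLOCKED
Obstacle 3 [(0,2) (10,2) (10,7)]:
  edge (0,2)–(10,2): clear
  edge (10,2)–(10,7): clear
  edge (10,7)–(0,2): clear
  midpoint (23/2,17) outside
  → clear
Obstacle 4 [(15,3) (21,0) (24,10)]:
  edge (15,3)–(21,0): clear
  edge (21,0)–(24,10): clear
  edge (24,10)–(15,3): clear
  midpoint (23/2,17) outside
  → clear

BLOCKED by obstacle 1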